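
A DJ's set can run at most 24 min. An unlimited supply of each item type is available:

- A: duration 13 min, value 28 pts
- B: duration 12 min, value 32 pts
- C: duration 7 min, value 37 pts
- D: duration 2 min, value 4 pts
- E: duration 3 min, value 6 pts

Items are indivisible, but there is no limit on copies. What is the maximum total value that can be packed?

117 pts

Best value-per-unit is C at 37/7; filling with it alone gives 3×37 = 111.
Optimal mix: 3×C + 1×E → duration 24, value 117.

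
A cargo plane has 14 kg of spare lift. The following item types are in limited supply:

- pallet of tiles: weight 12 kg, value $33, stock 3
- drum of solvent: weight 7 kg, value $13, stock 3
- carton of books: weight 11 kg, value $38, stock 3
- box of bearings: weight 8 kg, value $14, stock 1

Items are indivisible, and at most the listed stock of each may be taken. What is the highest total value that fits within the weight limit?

$38

Best selections within weight 14 and stock limits:
- 1×carton of books: weight 11, value 38
- 1×pallet of tiles: weight 12, value 33
- 2×drum of solvent: weight 14, value 26
Best: $38.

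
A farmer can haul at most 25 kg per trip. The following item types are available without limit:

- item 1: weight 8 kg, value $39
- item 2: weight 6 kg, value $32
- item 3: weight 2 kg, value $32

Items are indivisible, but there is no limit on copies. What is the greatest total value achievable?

Best value-per-unit is item 3 at 32/2, and filling with it alone uses weight 12×2=24. No mix of the others beats 12×32 = 384.

$384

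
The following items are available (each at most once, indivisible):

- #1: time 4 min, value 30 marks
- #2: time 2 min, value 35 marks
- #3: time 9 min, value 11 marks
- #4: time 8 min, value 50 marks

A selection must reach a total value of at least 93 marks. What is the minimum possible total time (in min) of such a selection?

14

Subsets with value ≥ 93, sorted by total time:
- #1+#2+#4: time 14, value 115
- #2+#3+#4: time 19, value 96
Minimum time: 14 min.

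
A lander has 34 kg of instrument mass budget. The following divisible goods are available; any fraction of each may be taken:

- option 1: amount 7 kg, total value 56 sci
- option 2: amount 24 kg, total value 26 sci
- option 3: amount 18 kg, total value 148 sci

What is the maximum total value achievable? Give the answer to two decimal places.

213.75

Take in order of value per unit:
- option 3 (148/18 per unit): all 18 → value 148, running total 148.00
- option 1 (56/7 per unit): all 7 → value 56, running total 204.00
- option 2 (26/24 per unit): 9 of 24 → value 9×26/24 = 9.7500, running total 213.75
Total 213.75.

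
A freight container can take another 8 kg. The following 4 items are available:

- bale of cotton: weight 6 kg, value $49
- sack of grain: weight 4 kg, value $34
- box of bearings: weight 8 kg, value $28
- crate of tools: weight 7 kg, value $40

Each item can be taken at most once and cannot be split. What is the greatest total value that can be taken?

$49

This is a 0/1 knapsack; check combinations near the capacity.
- bale of cotton: weight 6, value 49
- crate of tools: weight 7, value 40
- sack of grain: weight 4, value 34
- box of bearings: weight 8, value 28
Best: $49.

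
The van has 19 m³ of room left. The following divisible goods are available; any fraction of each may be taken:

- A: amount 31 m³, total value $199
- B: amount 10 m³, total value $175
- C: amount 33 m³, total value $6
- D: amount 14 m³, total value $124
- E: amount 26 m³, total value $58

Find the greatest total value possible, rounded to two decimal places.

254.71

Take in order of value per unit:
- B (175/10 per unit): all 10 → value 175, running total 175.00
- D (124/14 per unit): 9 of 14 → value 9×124/14 = 79.7143, running total 254.71
Total 254.71.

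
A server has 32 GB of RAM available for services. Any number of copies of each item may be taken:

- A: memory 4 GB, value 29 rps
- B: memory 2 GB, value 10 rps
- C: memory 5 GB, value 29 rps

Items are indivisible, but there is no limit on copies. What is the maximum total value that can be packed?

Best value-per-unit is A at 29/4, and filling with it alone uses memory 8×4=32. No mix of the others beats 8×29 = 232.

232 rps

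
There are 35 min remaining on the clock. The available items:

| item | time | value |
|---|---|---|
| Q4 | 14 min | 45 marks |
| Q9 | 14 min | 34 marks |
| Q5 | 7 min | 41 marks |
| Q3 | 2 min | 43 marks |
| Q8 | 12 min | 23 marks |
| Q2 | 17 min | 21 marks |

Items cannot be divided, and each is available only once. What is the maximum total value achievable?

152 marks

Check high-value combinations within 35 min:
- Q4+Q5+Q3+Q8: time 14+7+2+12=35, value 45+41+43+23=152
- Q9+Q5+Q3+Q8: time 14+7+2+12=35, value 34+41+43+23=141
- Q4+Q5+Q3: time 14+7+2=23, value 45+41+43=129
- Q4+Q9+Q3: time 14+14+2=30, value 45+34+43=122
Best: 152 marks.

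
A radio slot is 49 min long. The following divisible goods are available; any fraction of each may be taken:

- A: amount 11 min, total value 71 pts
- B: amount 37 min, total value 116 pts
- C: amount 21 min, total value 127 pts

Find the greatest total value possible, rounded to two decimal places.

Take in order of value per unit:
- A (71/11 per unit): all 11 → value 71, running total 71.00
- C (127/21 per unit): all 21 → value 127, running total 198.00
- B (116/37 per unit): 17 of 37 → value 17×116/37 = 53.2973, running total 251.30
Total 251.30.

251.30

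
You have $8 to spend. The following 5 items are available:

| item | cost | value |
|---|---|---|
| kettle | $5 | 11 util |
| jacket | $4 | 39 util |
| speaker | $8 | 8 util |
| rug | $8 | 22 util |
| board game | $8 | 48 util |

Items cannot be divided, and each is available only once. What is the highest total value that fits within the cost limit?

48 util

Check high-value combinations within $8:
- board game: cost 8, value 48
- jacket: cost 4, value 39
- rug: cost 8, value 22
- kettle: cost 5, value 11
- speaker: cost 8, value 8
Best: 48 util.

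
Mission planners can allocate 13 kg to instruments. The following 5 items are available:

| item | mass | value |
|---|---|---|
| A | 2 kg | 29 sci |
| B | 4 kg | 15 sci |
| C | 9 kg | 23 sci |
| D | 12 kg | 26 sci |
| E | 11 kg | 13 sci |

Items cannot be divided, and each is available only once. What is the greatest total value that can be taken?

This is a 0/1 knapsack; check combinations near the capacity.
- A+C: mass 2+9=11, value 29+23=52
- A+B: mass 2+4=6, value 29+15=44
- A+E: mass 2+11=13, value 29+13=42
- B+C: mass 4+9=13, value 15+23=38
Best: 52 sci.

52 sci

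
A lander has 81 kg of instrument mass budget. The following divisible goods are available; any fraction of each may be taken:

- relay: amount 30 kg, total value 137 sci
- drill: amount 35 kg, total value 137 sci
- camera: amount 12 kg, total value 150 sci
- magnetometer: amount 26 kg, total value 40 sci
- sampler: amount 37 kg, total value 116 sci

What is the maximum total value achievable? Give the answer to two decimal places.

436.54

Take in order of value per unit:
- camera (150/12 per unit): all 12 → value 150, running total 150.00
- relay (137/30 per unit): all 30 → value 137, running total 287.00
- drill (137/35 per unit): all 35 → value 137, running total 424.00
- sampler (116/37 per unit): 4 of 37 → value 4×116/37 = 12.5405, running total 436.54
Total 436.54.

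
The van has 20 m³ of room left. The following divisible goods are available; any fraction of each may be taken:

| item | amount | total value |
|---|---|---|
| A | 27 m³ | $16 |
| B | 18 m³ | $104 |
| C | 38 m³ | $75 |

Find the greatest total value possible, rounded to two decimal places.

Take in order of value per unit:
- B (104/18 per unit): all 18 → value 104, running total 104.00
- C (75/38 per unit): 2 of 38 → value 2×75/38 = 3.9474, running total 107.95
Total 107.95.

107.95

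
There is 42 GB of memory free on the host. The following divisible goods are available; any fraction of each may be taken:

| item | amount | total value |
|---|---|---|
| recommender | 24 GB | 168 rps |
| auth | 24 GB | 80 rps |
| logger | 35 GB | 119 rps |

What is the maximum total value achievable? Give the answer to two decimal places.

229.20

Take in order of value per unit:
- recommender (168/24 per unit): all 24 → value 168, running total 168.00
- logger (119/35 per unit): 18 of 35 → value 18×119/35 = 61.2000, running total 229.20
Total 229.20.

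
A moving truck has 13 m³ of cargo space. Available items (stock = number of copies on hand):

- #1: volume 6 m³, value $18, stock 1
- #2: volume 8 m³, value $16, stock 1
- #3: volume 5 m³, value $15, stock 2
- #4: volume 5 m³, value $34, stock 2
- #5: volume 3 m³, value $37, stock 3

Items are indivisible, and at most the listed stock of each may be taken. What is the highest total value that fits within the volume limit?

$111

Top feasible selections:
- 3×#5: volume 9, value 111
- 1×#4 + 2×#5: volume 11, value 108
Best: $111.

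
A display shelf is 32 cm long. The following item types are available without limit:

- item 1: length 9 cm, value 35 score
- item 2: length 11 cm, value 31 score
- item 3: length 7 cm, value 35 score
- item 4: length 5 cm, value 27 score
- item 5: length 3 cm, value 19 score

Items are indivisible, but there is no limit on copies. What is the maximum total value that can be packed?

198 score

Best value-per-unit is item 5 at 19/3; filling with it alone gives 10×19 = 190.
Optimal mix: 1×item 4 + 9×item 5 → length 32, value 198.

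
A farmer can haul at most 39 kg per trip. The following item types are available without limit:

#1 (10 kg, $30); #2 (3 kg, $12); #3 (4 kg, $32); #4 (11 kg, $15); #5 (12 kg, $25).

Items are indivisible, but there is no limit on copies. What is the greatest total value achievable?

$300

Best value-per-unit is #3 at 32/4; filling with it alone gives 9×32 = 288.
Optimal mix: 1×#2 + 9×#3 → weight 39, value 300.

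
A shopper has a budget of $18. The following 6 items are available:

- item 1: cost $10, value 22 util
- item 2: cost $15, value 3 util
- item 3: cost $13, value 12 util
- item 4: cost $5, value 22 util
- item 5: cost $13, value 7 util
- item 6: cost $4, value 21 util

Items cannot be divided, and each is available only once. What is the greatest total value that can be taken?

Check high-value combinations within $18:
- item 1+item 4: cost 10+5=15, value 22+22=44
- item 4+item 6: cost 5+4=9, value 22+21=43
- item 1+item 6: cost 10+4=14, value 22+21=43
- item 3+item 4: cost 13+5=18, value 12+22=34
Best: 44 util.

44 util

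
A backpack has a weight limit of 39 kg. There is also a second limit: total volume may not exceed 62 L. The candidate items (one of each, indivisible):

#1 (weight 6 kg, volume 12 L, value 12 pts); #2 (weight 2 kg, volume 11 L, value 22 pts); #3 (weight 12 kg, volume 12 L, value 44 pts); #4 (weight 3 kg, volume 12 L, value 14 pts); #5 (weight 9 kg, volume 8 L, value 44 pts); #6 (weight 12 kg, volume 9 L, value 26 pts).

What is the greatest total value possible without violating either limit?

Feasible sets respecting both limits:
- #2+#3+#4+#5+#6: weight 38, volume 52, value 150
- #1+#2+#3+#4+#5: weight 32, volume 55, value 136
- #2+#3+#5+#6: weight 35, volume 40, value 136
Best: 150 pts.

150 pts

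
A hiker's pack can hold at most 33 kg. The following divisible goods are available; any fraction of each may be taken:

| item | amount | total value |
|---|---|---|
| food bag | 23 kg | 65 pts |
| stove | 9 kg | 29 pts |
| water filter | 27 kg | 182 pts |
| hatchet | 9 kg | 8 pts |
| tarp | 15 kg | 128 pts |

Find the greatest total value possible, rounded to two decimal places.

Take in order of value per unit:
- tarp (128/15 per unit): all 15 → value 128, running total 128.00
- water filter (182/27 per unit): 18 of 27 → value 18×182/27 = 121.3333, running total 249.33
Total 249.33.

249.33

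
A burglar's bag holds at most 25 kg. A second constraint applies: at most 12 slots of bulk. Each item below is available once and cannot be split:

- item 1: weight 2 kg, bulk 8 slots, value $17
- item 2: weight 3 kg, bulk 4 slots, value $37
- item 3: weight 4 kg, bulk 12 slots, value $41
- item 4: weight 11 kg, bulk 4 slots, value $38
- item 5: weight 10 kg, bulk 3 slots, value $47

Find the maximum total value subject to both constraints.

$122

Feasible sets respecting both limits:
- item 2+item 4+item 5: weight 24, bulk 11, value 122
- item 4+item 5: weight 21, bulk 7, value 85
- item 2+item 5: weight 13, bulk 7, value 84
Best: $122.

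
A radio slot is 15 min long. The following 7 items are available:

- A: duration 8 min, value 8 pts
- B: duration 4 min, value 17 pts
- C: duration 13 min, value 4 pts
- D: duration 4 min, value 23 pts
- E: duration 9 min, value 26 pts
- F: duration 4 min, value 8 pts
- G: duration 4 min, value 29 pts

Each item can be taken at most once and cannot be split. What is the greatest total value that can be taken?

Check high-value combinations within 15 min:
- B+D+G: duration 4+4+4=12, value 17+23+29=69
- D+F+G: duration 4+4+4=12, value 23+8+29=60
- E+G: duration 9+4=13, value 26+29=55
- B+F+G: duration 4+4+4=12, value 17+8+29=54
Best: 69 pts.

69 pts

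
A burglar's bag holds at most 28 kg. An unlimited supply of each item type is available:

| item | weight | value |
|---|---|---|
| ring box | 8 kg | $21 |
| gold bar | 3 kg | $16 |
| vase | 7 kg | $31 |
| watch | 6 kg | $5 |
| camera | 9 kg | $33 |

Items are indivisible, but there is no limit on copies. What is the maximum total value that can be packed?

Best value-per-unit is gold bar at 16/3, and filling with it alone uses weight 9×3=27. No mix of the others beats 9×16 = 144.

$144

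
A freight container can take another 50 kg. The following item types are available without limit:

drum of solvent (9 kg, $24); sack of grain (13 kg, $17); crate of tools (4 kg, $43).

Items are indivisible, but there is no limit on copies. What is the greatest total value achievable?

Best value-per-unit is crate of tools at 43/4, and filling with it alone uses weight 12×4=48. No mix of the others beats 12×43 = 516.

$516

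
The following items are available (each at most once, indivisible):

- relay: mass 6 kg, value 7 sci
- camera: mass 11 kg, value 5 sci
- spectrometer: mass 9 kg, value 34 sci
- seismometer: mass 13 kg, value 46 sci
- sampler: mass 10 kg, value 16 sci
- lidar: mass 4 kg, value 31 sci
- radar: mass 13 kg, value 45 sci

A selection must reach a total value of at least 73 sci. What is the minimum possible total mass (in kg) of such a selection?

17

Subsets with value ≥ 73, sorted by total mass:
- seismometer+lidar: mass 17, value 77
- lidar+radar: mass 17, value 76
Minimum mass: 17 kg.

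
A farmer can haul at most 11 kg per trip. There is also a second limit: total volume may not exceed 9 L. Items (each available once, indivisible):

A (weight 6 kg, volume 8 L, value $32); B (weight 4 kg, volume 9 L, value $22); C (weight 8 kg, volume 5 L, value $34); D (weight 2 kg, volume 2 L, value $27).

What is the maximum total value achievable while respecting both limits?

Feasible sets respecting both limits:
- C+D: weight 10, volume 7, value 61
- C: weight 8, volume 5, value 34
- A: weight 6, volume 8, value 32
- D: weight 2, volume 2, value 27
Best: $61.

$61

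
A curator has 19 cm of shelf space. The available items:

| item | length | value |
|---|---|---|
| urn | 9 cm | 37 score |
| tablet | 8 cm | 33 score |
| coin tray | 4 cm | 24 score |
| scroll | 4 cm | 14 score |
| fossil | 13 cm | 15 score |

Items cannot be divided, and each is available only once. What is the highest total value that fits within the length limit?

75 score

This is a 0/1 knapsack; check combinations near the capacity.
- urn+coin tray+scroll: length 9+4+4=17, value 37+24+14=75
- tablet+coin tray+scroll: length 8+4+4=16, value 33+24+14=71
- urn+tablet: length 9+8=17, value 37+33=70
- urn+coin tray: length 9+4=13, value 37+24=61
Best: 75 score.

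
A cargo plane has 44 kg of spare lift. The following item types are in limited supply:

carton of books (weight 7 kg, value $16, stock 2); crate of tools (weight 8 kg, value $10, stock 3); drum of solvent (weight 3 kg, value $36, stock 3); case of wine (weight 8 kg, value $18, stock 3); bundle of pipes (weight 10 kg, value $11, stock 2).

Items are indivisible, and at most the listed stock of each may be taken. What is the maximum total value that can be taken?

$178

Best selections within weight 44 and stock limits:
- 1×carton of books + 3×drum of solvent + 3×case of wine: weight 40, value 178
- 2×carton of books + 3×drum of solvent + 2×case of wine: weight 39, value 176
- 3×drum of solvent + 3×case of wine + 1×bundle of pipes: weight 43, value 173
Best: $178.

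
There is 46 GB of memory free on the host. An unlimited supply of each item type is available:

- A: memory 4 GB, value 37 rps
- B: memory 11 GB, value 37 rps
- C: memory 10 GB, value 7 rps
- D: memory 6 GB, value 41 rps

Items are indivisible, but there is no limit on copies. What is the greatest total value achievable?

Best value-per-unit is A at 37/4; filling with it alone gives 11×37 = 407.
Optimal mix: 10×A + 1×D → memory 46, value 411.

411 rps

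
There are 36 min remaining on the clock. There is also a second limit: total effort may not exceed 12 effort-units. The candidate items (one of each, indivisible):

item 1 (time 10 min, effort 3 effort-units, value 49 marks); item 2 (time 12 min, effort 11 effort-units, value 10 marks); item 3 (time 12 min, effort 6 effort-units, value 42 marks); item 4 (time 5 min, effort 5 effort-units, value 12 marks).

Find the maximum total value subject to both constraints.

91 marks

Feasible sets respecting both limits:
- item 1+item 3: time 22, effort 9, value 91
- item 1+item 4: time 15, effort 8, value 61
- item 3+item 4: time 17, effort 11, value 54
- item 1: time 10, effort 3, value 49
Best: 91 marks.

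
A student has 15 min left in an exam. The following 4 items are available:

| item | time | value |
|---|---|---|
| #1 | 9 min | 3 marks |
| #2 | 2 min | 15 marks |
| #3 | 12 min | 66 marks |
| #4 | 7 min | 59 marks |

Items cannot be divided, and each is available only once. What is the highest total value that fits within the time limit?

81 marks

Check high-value combinations within 15 min:
- #2+#3: time 2+12=14, value 15+66=81
- #2+#4: time 2+7=9, value 15+59=74
- #3: time 12, value 66
Best: 81 marks.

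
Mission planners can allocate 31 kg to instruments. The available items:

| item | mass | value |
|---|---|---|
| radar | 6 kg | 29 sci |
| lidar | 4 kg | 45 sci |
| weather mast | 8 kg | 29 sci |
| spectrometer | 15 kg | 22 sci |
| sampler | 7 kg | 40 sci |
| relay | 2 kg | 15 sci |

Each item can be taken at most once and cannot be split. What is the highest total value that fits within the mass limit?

158 sci

This is a 0/1 knapsack; check combinations near the capacity.
- radar+lidar+weather mast+sampler+relay: mass 6+4+8+7+2=27, value 29+45+29+40+15=158
- radar+lidar+weather mast+sampler: mass 6+4+8+7=25, value 29+45+29+40=143
- radar+lidar+sampler+relay: mass 6+4+7+2=19, value 29+45+40+15=129
- lidar+weather mast+sampler+relay: mass 4+8+7+2=21, value 45+29+40+15=129
Best: 158 sci.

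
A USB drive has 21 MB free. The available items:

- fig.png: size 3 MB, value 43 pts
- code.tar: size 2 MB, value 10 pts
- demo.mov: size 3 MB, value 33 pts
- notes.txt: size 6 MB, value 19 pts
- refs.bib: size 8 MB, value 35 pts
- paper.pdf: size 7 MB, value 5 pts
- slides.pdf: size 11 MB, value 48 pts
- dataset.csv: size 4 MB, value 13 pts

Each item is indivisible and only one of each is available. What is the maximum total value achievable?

Check high-value combinations within 21 MB:
- fig.png+demo.mov+slides.pdf+dataset.csv: size 3+3+11+4=21, value 43+33+48+13=137
- fig.png+code.tar+demo.mov+slides.pdf: size 3+2+3+11=19, value 43+10+33+48=134
- fig.png+code.tar+demo.mov+refs.bib+dataset.csv: size 3+2+3+8+4=20, value 43+10+33+35+13=134
- fig.png+demo.mov+notes.txt+refs.bib: size 3+3+6+8=20, value 43+33+19+35=130
Best: 137 pts.

137 pts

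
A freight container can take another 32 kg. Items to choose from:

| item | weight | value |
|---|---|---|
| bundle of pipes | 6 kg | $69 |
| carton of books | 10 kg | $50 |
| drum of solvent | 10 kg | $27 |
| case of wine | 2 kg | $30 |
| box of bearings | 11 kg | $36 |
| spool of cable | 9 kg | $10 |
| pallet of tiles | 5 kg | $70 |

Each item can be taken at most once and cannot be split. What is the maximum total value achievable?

$229

Check high-value combinations within 32 kg:
- bundle of pipes+carton of books+case of wine+spool of cable+pallet of tiles: weight 6+10+2+9+5=32, value 69+50+30+10+70=229
- bundle of pipes+carton of books+box of bearings+pallet of tiles: weight 6+10+11+5=32, value 69+50+36+70=225
- bundle of pipes+carton of books+case of wine+pallet of tiles: weight 6+10+2+5=23, value 69+50+30+70=219
- bundle of pipes+carton of books+drum of solvent+pallet of tiles: weight 6+10+10+5=31, value 69+50+27+70=216
Best: $229.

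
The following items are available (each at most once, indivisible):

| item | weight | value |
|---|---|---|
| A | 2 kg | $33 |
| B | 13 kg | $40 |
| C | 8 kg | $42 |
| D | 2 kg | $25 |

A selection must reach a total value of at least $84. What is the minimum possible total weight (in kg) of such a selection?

Subsets with value ≥ 84, sorted by total weight:
- A+C+D: weight 12, value 100
- A+B+D: weight 17, value 98
- A+B+C: weight 23, value 115
- B+C+D: weight 23, value 107
Minimum weight: 12 kg.

12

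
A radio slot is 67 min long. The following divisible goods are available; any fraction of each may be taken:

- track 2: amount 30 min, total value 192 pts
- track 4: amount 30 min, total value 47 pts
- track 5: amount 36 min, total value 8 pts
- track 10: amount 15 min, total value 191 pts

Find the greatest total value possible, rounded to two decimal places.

Take in order of value per unit:
- track 10 (191/15 per unit): all 15 → value 191, running total 191.00
- track 2 (192/30 per unit): all 30 → value 192, running total 383.00
- track 4 (47/30 per unit): 22 of 30 → value 22×47/30 = 34.4667, running total 417.47
Total 417.47.

417.47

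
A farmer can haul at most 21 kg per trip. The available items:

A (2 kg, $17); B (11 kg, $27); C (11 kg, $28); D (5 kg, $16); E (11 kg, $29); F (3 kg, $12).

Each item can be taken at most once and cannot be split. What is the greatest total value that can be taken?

Check high-value combinations within 21 kg:
- A+D+E+F: weight 2+5+11+3=21, value 17+16+29+12=74
- A+C+D+F: weight 2+11+5+3=21, value 17+28+16+12=73
- A+B+D+F: weight 2+11+5+3=21, value 17+27+16+12=72
- A+D+E: weight 2+5+11=18, value 17+16+29=62
Best: $74.

$74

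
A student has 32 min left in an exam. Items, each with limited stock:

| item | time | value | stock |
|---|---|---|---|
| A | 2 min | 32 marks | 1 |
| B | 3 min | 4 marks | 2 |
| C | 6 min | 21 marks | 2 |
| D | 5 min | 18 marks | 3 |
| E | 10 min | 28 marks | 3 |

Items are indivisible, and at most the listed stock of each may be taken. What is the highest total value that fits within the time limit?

132 marks

Top feasible selections:
- 1×A + 1×B + 2×C + 3×D: time 32, value 132
- 1×A + 2×C + 3×D: time 29, value 128
- 1×A + 2×D + 2×E: time 32, value 124
Best: 132 marks.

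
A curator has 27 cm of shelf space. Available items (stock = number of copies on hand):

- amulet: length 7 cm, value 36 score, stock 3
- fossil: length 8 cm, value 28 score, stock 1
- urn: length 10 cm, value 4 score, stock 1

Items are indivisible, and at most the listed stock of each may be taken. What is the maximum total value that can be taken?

Top feasible selections:
- 3×amulet: length 21, value 108
- 2×amulet + 1×fossil: length 22, value 100
- 2×amulet + 1×urn: length 24, value 76
Best: 108 score.

108 score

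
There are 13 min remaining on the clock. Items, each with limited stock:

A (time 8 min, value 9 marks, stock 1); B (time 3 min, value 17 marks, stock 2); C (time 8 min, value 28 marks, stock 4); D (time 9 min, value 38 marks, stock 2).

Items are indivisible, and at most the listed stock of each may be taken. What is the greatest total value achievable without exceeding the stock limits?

Top feasible selections:
- 1×B + 1×D: time 12, value 55
- 1×B + 1×C: time 11, value 45
Best: 55 marks.

55 marks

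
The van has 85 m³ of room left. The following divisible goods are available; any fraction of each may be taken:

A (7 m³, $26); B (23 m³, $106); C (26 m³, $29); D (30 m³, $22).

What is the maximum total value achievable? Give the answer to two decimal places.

Take in order of value per unit:
- B (106/23 per unit): all 23 → value 106, running total 106.00
- A (26/7 per unit): all 7 → value 26, running total 132.00
- C (29/26 per unit): all 26 → value 29, running total 161.00
- D (22/30 per unit): 29 of 30 → value 29×22/30 = 21.2667, running total 182.27
Total 182.27.

182.27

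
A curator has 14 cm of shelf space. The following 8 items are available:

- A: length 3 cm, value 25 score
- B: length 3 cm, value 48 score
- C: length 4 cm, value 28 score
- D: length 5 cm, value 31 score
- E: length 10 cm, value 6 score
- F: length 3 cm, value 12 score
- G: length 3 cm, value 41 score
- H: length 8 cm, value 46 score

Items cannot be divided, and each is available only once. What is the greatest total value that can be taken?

Check high-value combinations within 14 cm:
- A+B+D+G: length 3+3+5+3=14, value 25+48+31+41=145
- A+B+C+G: length 3+3+4+3=13, value 25+48+28+41=142
- B+G+H: length 3+3+8=14, value 48+41+46=135
Best: 145 score.

145 score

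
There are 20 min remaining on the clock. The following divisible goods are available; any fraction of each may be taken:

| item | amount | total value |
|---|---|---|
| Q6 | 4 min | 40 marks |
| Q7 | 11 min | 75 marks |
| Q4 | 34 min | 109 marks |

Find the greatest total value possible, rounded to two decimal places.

Take in order of value per unit:
- Q6 (40/4 per unit): all 4 → value 40, running total 40.00
- Q7 (75/11 per unit): all 11 → value 75, running total 115.00
- Q4 (109/34 per unit): 5 of 34 → value 5×109/34 = 16.0294, running total 131.03
Total 131.03.

131.03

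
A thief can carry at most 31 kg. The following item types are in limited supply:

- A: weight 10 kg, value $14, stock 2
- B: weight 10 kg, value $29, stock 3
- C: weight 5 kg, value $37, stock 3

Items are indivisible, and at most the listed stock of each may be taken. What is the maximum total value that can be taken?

Best selections within weight 31 and stock limits:
- 1×B + 3×C: weight 25, value 140
- 2×B + 2×C: weight 30, value 132
- 1×A + 3×C: weight 25, value 125
Best: $140.

$140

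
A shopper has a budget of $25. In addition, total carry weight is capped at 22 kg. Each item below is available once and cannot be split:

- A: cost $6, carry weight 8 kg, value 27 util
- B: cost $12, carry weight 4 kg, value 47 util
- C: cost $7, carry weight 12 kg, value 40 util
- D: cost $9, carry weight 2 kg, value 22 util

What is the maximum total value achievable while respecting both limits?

Feasible sets respecting both limits:
- A+C+D: cost 22, carry weight 22, value 89
- B+C: cost 19, carry weight 16, value 87
- A+B: cost 18, carry weight 12, value 74
Best: 89 util.

89 util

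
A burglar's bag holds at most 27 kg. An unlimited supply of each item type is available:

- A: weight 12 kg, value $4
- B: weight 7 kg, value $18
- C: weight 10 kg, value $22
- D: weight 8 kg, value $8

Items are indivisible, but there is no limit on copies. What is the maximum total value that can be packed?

Best value-per-unit is B at 18/7; filling with it alone gives 3×18 = 54.
Optimal mix: 1×B + 2×C → weight 27, value 62.

$62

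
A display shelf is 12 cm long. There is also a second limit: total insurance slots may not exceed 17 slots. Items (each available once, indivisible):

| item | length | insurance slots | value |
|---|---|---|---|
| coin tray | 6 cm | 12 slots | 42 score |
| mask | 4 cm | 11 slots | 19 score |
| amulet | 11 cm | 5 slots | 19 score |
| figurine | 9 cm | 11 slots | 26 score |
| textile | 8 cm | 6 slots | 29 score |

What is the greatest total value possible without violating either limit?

48 score

Feasible sets respecting both limits:
- mask+textile: length 12, insurance slots 17, value 48
- coin tray: length 6, insurance slots 12, value 42
- textile: length 8, insurance slots 6, value 29
Best: 48 score.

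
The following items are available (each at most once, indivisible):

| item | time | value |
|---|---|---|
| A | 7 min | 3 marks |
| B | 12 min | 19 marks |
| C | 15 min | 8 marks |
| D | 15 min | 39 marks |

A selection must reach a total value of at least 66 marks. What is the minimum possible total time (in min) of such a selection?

42

Subsets with value ≥ 66, sorted by total time:
- B+C+D: time 42, value 66
- A+B+C+D: time 49, value 69
Minimum time: 42 min.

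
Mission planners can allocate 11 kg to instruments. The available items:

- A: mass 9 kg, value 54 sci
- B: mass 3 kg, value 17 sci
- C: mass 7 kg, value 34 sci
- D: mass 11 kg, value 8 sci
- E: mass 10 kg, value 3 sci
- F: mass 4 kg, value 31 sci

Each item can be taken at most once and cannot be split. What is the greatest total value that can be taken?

Check high-value combinations within 11 kg:
- C+F: mass 7+4=11, value 34+31=65
- A: mass 9, value 54
- B+C: mass 3+7=10, value 17+34=51
Best: 65 sci.

65 sci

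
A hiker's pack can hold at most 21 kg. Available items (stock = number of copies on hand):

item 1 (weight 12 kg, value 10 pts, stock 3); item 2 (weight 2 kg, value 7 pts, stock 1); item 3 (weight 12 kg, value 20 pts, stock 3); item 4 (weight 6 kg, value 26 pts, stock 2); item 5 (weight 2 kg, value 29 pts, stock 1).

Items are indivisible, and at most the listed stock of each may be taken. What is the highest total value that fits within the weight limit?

Top feasible selections:
- 1×item 2 + 2×item 4 + 1×item 5: weight 16, value 88
- 2×item 4 + 1×item 5: weight 14, value 81
- 1×item 3 + 1×item 4 + 1×item 5: weight 20, value 75
- 1×item 1 + 1×item 4 + 1×item 5: weight 20, value 65
Best: 88 pts.

88 pts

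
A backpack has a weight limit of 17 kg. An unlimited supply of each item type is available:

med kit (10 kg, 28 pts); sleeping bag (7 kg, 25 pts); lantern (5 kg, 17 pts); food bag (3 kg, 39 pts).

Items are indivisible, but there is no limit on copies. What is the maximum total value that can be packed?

Best value-per-unit is food bag at 39/3, and filling with it alone uses weight 5×3=15. No mix of the others beats 5×39 = 195.

195 pts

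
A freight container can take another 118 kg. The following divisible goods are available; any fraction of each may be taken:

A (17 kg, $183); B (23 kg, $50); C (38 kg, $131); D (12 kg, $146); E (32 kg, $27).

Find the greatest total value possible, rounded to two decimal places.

Take in order of value per unit:
- D (146/12 per unit): all 12 → value 146, running total 146.00
- A (183/17 per unit): all 17 → value 183, running total 329.00
- C (131/38 per unit): all 38 → value 131, running total 460.00
- B (50/23 per unit): all 23 → value 50, running total 510.00
- E (27/32 per unit): 28 of 32 → value 28×27/32 = 23.6250, running total 533.63
Total 533.63.

533.63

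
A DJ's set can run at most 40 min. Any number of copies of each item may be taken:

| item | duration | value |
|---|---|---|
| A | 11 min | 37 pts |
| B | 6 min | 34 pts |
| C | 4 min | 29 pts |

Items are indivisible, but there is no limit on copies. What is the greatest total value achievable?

Best value-per-unit is C at 29/4, and filling with it alone uses duration 10×4=40. No mix of the others beats 10×29 = 290.

290 pts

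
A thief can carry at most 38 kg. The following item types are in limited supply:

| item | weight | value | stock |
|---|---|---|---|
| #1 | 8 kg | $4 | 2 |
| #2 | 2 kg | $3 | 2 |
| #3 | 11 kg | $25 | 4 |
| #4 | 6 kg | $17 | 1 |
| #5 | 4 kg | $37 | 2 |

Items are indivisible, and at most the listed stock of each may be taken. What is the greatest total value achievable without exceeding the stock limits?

Best selections within weight 38 and stock limits:
- 1×#2 + 2×#3 + 1×#4 + 2×#5: weight 38, value 144
- 2×#3 + 1×#4 + 2×#5: weight 36, value 141
- 2×#2 + 2×#3 + 2×#5: weight 34, value 130
Best: $144.

$144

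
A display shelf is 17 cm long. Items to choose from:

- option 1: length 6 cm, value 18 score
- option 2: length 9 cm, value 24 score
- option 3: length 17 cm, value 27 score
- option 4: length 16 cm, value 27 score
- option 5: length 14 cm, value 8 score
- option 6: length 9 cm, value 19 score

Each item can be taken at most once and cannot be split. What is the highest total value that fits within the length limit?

This is a 0/1 knapsack; check combinations near the capacity.
- option 1+option 2: length 6+9=15, value 18+24=42
- option 1+option 6: length 6+9=15, value 18+19=37
- option 4: length 16, value 27
- option 3: length 17, value 27
- option 2: length 9, value 24
Best: 42 score.

42 score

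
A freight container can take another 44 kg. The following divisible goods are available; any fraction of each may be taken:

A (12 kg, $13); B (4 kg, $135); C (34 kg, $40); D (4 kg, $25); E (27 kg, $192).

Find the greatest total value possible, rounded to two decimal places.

Take in order of value per unit:
- B (135/4 per unit): all 4 → value 135, running total 135.00
- E (192/27 per unit): all 27 → value 192, running total 327.00
- D (25/4 per unit): all 4 → value 25, running total 352.00
- C (40/34 per unit): 9 of 34 → value 9×40/34 = 10.5882, running total 362.59
Total 362.59.

362.59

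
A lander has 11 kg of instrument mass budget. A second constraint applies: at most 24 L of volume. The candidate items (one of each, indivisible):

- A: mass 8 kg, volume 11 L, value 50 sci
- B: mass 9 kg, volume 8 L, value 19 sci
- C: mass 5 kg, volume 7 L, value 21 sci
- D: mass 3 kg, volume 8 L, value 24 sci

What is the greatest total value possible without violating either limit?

74 sci

Feasible sets respecting both limits:
- A+D: mass 11, volume 19, value 74
- A: mass 8, volume 11, value 50
- C+D: mass 8, volume 15, value 45
Best: 74 sci.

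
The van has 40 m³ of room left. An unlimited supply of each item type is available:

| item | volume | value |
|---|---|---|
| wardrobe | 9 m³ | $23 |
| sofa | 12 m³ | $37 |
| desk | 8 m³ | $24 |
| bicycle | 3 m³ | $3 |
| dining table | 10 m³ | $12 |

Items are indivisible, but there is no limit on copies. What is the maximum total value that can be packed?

Best value-per-unit is sofa at 37/12; filling with it alone gives 3×37 = 111.
Optimal mix: 2×sofa + 2×desk → volume 40, value 122.

$122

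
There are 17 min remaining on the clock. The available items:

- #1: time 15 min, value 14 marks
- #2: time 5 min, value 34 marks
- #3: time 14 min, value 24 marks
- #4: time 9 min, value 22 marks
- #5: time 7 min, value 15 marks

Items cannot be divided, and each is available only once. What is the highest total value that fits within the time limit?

56 marks

This is a 0/1 knapsack; check combinations near the capacity.
- #2+#4: time 5+9=14, value 34+22=56
- #2+#5: time 5+7=12, value 34+15=49
- #4+#5: time 9+7=16, value 22+15=37
- #2: time 5, value 34
Best: 56 marks.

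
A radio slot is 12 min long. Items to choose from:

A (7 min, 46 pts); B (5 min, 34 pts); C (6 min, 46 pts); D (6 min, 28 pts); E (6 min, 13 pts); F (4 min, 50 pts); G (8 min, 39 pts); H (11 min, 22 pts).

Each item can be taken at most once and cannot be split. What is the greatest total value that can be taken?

96 pts

This is a 0/1 knapsack; check combinations near the capacity.
- C+F: duration 6+4=10, value 46+50=96
- A+F: duration 7+4=11, value 46+50=96
- F+G: duration 4+8=12, value 50+39=89
Best: 96 pts.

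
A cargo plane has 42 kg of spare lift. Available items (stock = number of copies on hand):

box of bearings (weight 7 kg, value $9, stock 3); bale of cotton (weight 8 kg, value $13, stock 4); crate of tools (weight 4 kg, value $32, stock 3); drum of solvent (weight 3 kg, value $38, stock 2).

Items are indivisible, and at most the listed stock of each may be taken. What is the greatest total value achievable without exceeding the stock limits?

Best selections within weight 42 and stock limits:
- 3×bale of cotton + 3×crate of tools + 2×drum of solvent: weight 42, value 211
- 1×box of bearings + 2×bale of cotton + 3×crate of tools + 2×drum of solvent: weight 41, value 207
Best: $211.

$211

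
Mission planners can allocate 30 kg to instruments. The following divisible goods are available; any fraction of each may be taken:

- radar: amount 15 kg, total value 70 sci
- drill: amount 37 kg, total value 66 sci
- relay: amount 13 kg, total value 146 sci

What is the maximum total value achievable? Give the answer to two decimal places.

219.57

Take in order of value per unit:
- relay (146/13 per unit): all 13 → value 146, running total 146.00
- radar (70/15 per unit): all 15 → value 70, running total 216.00
- drill (66/37 per unit): 2 of 37 → value 2×66/37 = 3.5676, running total 219.57
Total 219.57.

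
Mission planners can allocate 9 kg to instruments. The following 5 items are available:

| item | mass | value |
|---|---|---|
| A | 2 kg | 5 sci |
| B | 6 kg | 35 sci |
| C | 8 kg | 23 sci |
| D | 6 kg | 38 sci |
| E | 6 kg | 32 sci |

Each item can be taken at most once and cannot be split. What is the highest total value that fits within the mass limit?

43 sci

Check high-value combinations within 9 kg:
- A+D: mass 2+6=8, value 5+38=43
- A+B: mass 2+6=8, value 5+35=40
- D: mass 6, value 38
Best: 43 sci.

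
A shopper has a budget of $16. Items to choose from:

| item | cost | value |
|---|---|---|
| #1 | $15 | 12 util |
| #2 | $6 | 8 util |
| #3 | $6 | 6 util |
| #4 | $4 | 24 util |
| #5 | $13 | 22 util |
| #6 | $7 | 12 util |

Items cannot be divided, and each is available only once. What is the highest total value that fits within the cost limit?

Check high-value combinations within $16:
- #2+#3+#4: cost 6+6+4=16, value 8+6+24=38
- #4+#6: cost 4+7=11, value 24+12=36
- #2+#4: cost 6+4=10, value 8+24=32
Best: 38 util.

38 util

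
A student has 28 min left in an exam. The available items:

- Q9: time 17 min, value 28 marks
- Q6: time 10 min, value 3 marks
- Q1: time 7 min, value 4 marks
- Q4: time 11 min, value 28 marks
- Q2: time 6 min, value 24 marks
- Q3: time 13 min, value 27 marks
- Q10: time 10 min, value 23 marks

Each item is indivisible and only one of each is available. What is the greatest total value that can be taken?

75 marks

Check high-value combinations within 28 min:
- Q4+Q2+Q10: time 11+6+10=27, value 28+24+23=75
- Q1+Q4+Q2: time 7+11+6=24, value 4+28+24=56
- Q9+Q4: time 17+11=28, value 28+28=56
- Q4+Q3: time 11+13=24, value 28+27=55
- Q1+Q2+Q3: time 7+6+13=26, value 4+24+27=55
Best: 75 marks.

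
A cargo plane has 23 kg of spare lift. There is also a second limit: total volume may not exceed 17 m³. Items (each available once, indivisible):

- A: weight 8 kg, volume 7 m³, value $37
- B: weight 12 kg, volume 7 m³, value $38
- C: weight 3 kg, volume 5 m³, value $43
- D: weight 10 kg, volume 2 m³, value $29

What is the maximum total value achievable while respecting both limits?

$109

Feasible sets respecting both limits:
- A+C+D: weight 21, volume 14, value 109
- B+C: weight 15, volume 12, value 81
- A+C: weight 11, volume 12, value 80
Best: $109.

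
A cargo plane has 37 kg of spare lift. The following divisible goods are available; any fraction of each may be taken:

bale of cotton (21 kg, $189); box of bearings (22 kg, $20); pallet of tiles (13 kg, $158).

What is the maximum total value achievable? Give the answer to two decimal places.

Take in order of value per unit:
- pallet of tiles (158/13 per unit): all 13 → value 158, running total 158.00
- bale of cotton (189/21 per unit): all 21 → value 189, running total 347.00
- box of bearings (20/22 per unit): 3 of 22 → value 3×20/22 = 2.7273, running total 349.73
Total 349.73.

349.73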